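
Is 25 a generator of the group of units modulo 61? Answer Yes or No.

φ(61) = 61 − 1 = 60 = 2^2 · 3 · 5.
An element g generates (Z/61Z)^× iff g^(60/q) ≢ 1 (mod 61) for each prime q ∈ {2, 3, 5}.
25^30 ≡ 1 (mod 61)  [q = 2: ≡ 1 ✗]
25^20 ≡ 13 (mod 61)  [q = 3: ≢ 1 ✓]
25^12 ≡ 34 (mod 61)  [q = 5: ≢ 1 ✓]
25^30 ≡ 1 shows ord(25) | 30, strictly less than φ(61); not a primitive root.

No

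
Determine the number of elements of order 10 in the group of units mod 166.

0

φ(166) = φ(2)·φ(83) = 1·82 = 82 = 2 · 41.
In a cyclic group of order 82, there are φ(d) elements of order d for each divisor d of 82, and zero for non-divisors.
10 does not divide 82, so no element of (Z/166Z)^× has order 10.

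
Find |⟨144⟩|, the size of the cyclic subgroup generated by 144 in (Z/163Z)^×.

81

Since 144 ∈ (Z/163Z)^×, its order divides φ(163) = 163 − 1 = 162 = 2 · 3^4.
Divisors of 162: 1, 2, 3, 6, 9, 18, 27, 54, 81, 162.
Compute 144^d (mod 163) for the divisors d until we hit 1:
144^1 ≡ 144
144^2 ≡ 35
144^3 ≡ 150
144^6 ≡ 6
144^9 ≡ 85
144^18 ≡ 53
144^27 ≡ 104
144^54 ≡ 58
144^81 ≡ 1
Hence ord(144) = 81.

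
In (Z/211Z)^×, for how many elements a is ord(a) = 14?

6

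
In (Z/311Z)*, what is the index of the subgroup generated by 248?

1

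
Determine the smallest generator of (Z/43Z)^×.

φ(43) = 43 − 1 = 42 = 2 · 3 · 7.
g is a primitive root iff g^(42/q) ≢ 1 (mod 43) for each prime q ∈ {2, 3, 7}.
g = 2: 2^21 ≡ 42; 2^14 ≡ 1 — hits 1, so not a primitive root.
g = 3: 3^21 ≡ 42; 3^14 ≡ 36; 3^6 ≡ 41 — none is 1, so 3 is a primitive root.
The smallest primitive root modulo 43 is 3.

3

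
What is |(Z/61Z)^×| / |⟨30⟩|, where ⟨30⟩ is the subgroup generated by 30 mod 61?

1

Since 30 ∈ (Z/61Z)^×, its order divides φ(61) = 61 − 1 = 60 = 2^2 · 3 · 5.
Divisors of 60: 1, 2, 3, 4, 5, 6, 10, 12, 15, 20, 30, 60.
Test each divisor d:
30^1 ≡ 30 (mod 61)
30^2 ≡ 46 (mod 61)
30^3 ≡ 38 (mod 61)
30^4 ≡ 42 (mod 61)
30^5 ≡ 40 (mod 61)
30^6 ≡ 41 (mod 61)
30^10 ≡ 14 (mod 61)
30^12 ≡ 34 (mod 61)
30^15 ≡ 11 (mod 61)
30^20 ≡ 13 (mod 61)
30^30 ≡ 60 (mod 61)
30^60 ≡ 1 (mod 61) ✓
So ord_61(30) = 60, hence |⟨30⟩| = 60.
[(Z/61Z)^× : ⟨30⟩] = 60/60 = 1.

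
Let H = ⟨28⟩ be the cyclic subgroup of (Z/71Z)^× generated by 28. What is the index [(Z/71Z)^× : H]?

1

ord(28) | φ(71) = 71 − 1 = 70 = 2 · 5 · 7.
Divisors of 70: 1, 2, 5, 7, 10, 14, 35, 70.
Check 28^d mod 71 for each divisor in increasing order:
28^1 ≡ 28 (mod 71)
28^2 ≡ 3 (mod 71)
28^5 ≡ 39 (mod 71)
28^7 ≡ 46 (mod 71)
28^10 ≡ 30 (mod 71)
28^14 ≡ 57 (mod 71)
28^35 ≡ 70 (mod 71)
28^70 ≡ 1 (mod 71) ✓
Thus |⟨28⟩| = ord(28) = 70.
The index is φ(71) / ord(28) = 70 / 70 = 1.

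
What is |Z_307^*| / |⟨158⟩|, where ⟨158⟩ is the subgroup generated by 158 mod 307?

The order of 158 must divide φ(307) = 307 − 1 = 306 = 2 · 3^2 · 17.
Divisors of 306: 1, 2, 3, 6, 9, 17, 18, 34, 51, 102, 153, 306.
Evaluate successive powers at the divisors of 306:
158^1 ≡ 158
158^2 ≡ 97
158^3 ≡ 283
158^6 ≡ 269
158^9 ≡ 298
158^17 ≡ 18
158^18 ≡ 81
158^34 ≡ 17
158^51 ≡ 306
158^102 ≡ 1
The order of 158 is 102, so the subgroup it generates has 102 elements.
[(Z/307Z)^× : ⟨158⟩] = 306/102 = 3.

3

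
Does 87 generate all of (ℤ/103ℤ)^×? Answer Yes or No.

Yes

φ(103) = 103 − 1 = 102 = 2 · 3 · 17.
An element g generates (Z/103Z)^× iff g^(102/q) ≢ 1 (mod 103) for each prime q ∈ {2, 3, 17}.
87^51 ≡ 102 (mod 103)  [q = 2: ≢ 1 ✓]
87^34 ≡ 46 (mod 103)  [q = 3: ≢ 1 ✓]
87^6 ≡ 61 (mod 103)  [q = 17: ≢ 1 ✓]
None equal 1, so ord_103(87) = 102: 87 is a primitive root.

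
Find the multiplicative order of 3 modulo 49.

Since 3 ∈ (Z/49Z)^×, its order divides φ(49) = φ(7^2) = 7·(7−1) = 42 = 2 · 3 · 7.
Divisors of 42: 1, 2, 3, 6, 7, 14, 21, 42.
Evaluate successive powers at the divisors of 42:
3^1 ≡ 3 (mod 49)
3^2 ≡ 9 (mod 49)
3^3 ≡ 27 (mod 49)
3^6 ≡ 43 (mod 49)
3^7 ≡ 31 (mod 49)
3^14 ≡ 30 (mod 49)
3^21 ≡ 48 (mod 49)
3^42 ≡ 1 (mod 49) ✓
Hence ord(3) = 42.

42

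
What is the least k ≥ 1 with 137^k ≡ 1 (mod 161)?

The order of 137 must divide φ(161) = φ(7·23) = (7−1)·(23−1) = 6·22 = 132 = 2^2 · 3 · 11.
Divisors of 132: 1, 2, 3, 4, 6, 11, 12, 22, 33, 44, 66, 132.
Compute 137^d (mod 161) for the divisors d until we hit 1:
137^1 ≡ 137 (mod 161)
137^2 ≡ 93 (mod 161)
137^3 ≡ 22 (mod 161)
137^4 ≡ 116 (mod 161)
137^6 ≡ 1 (mod 161) ✓
Hence ord(137) = 6.

6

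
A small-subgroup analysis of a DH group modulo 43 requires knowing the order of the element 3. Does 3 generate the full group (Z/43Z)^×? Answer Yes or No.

φ(43) = 43 − 1 = 42 = 2 · 3 · 7.
An element g generates (Z/43Z)^× iff g^(42/q) ≢ 1 (mod 43) for each prime q ∈ {2, 3, 7}.
3^21 ≡ 42 (mod 43)  [q = 2: ≢ 1 ✓]
3^14 ≡ 36 (mod 43)  [q = 3: ≢ 1 ✓]
3^6 ≡ 41 (mod 43)  [q = 7: ≢ 1 ✓]
None equal 1, so ord_43(3) = 42: 3 is a primitive root.

Yes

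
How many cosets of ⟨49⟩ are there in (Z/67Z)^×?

Since 49 ∈ (Z/67Z)^×, its order divides φ(67) = 67 − 1 = 66 = 2 · 3 · 11.
Divisors of 66: 1, 2, 3, 6, 11, 22, 33, 66.
Test each divisor d:
49^1 ≡ 49
49^2 ≡ 56
49^3 ≡ 64
49^6 ≡ 9
49^11 ≡ 29
49^22 ≡ 37
49^33 ≡ 1
So ord_67(49) = 33, hence |⟨49⟩| = 33.
[(Z/67Z)^× : ⟨49⟩] = 66/33 = 2.

2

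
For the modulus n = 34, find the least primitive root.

φ(34) = φ(2)·φ(17) = 1·16 = 16 = 2^4.
Test candidates g = 2, 3, … against the prime factors q ∈ {2} of φ(34): g is a generator iff g^(16/q) ≢ 1 for every such q.
g = 2: gcd(2, 34) = 2 > 1, not a unit — skip.
g = 3: 3^8 ≡ 33 — none is 1, so 3 is a primitive root.
The smallest primitive root modulo 34 is 3.

3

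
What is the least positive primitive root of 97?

5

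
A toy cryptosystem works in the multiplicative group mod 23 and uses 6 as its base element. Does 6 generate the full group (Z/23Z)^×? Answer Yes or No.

φ(23) = 23 − 1 = 22 = 2 · 11.
It suffices to check that the order of 6 is not a proper divisor of 22: compute 6^(22/q) for q ∈ {2, 11}.
6^11 ≡ 1 (mod 23)  [q = 2: ≡ 1 ✗]
6^2 ≡ 13 (mod 23)  [q = 11: ≢ 1 ✓]
Since 6^11 ≡ 1, the order of 6 divides 11 < 22, so 6 is not a primitive root.

No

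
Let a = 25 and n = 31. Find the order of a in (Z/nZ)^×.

3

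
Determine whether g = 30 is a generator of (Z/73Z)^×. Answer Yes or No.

No

φ(73) = 73 − 1 = 72 = 2^3 · 3^2.
Test 30^(72/q) mod 73 for each prime factor q of 72:
30^36 ≡ 72 (mod 73)  [q = 2: ≢ 1 ✓]
30^24 ≡ 1 (mod 73)  [q = 3: ≡ 1 ✗]
30^24 ≡ 1 shows ord(30) | 24, strictly less than φ(73); not a primitive root.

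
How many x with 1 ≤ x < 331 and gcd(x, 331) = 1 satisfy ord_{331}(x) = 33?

φ(331) = 331 − 1 = 330 = 2 · 3 · 5 · 11.
In a cyclic group of order 330, there are φ(d) elements of order d for each divisor d of 330, and zero for non-divisors.
33 = 3 · 11 divides 330, and φ(33) = 20.

20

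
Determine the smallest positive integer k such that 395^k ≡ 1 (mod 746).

62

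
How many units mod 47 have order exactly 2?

1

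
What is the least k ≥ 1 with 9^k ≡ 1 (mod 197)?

98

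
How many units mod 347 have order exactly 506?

0

φ(347) = 347 − 1 = 346 = 2 · 173.
In a cyclic group of order 346, there are φ(d) elements of order d for each divisor d of 346, and zero for non-divisors.
Since 506 ∤ 346, the count is 0.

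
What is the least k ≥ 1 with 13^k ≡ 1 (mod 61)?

ord(13) | φ(61) = 61 − 1 = 60 = 2^2 · 3 · 5.
Divisors of 60: 1, 2, 3, 4, 5, 6, 10, 12, 15, 20, 30, 60.
Evaluate successive powers at the divisors of 60:
13^1 ≡ 13 (mod 61)
13^2 ≡ 47 (mod 61)
13^3 ≡ 1 (mod 61) ✓
So ord_61(13) = 3.

3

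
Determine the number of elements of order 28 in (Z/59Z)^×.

φ(59) = 59 − 1 = 58 = 2 · 29.
(Z/59Z)^× is cyclic (|G| = 58); a cyclic group of order m has exactly φ(d) elements of each order d | m, and none otherwise.
Since 28 ∤ 58, the count is 0.

0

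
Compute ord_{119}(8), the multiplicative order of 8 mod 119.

ord(8) | φ(119) = φ(7·17) = (7−1)·(17−1) = 6·16 = 96 = 2^5 · 3.
Divisors of 96: 1, 2, 3, 4, 6, 8, 12, 16, 24, 32, 48, 96.
Check 8^d mod 119 for each divisor in increasing order:
8^1 ≡ 8 (mod 119)
8^2 ≡ 64 (mod 119)
8^3 ≡ 36 (mod 119)
8^4 ≡ 50 (mod 119)
8^6 ≡ 106 (mod 119)
8^8 ≡ 1 (mod 119) ✓
The smallest such exponent is 8, so the order of 8 is 8.

8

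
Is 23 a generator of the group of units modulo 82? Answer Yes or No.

φ(82) = φ(2)·φ(41) = 1·40 = 40 = 2^3 · 5.
It suffices to check that the order of 23 is not a proper divisor of 40: compute 23^(40/q) for q ∈ {2, 5}.
23^20 ≡ 1 (mod 82)  [q = 2: ≡ 1 ✗]
23^8 ≡ 51 (mod 82)  [q = 5: ≢ 1 ✓]
Since 23^20 ≡ 1, the order of 23 divides 20 < 40, so 23 is not a primitive root.

No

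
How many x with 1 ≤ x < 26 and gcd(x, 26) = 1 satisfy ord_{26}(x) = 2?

φ(26) = φ(2)·φ(13) = 1·12 = 12 = 2^2 · 3.
Since (Z/26Z)^× is cyclic of order 12, the number of elements of order d is φ(d) when d | 12 and 0 otherwise.
2 | 12, and φ(2) = 2 − 1 = 1.

1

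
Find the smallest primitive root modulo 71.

φ(71) = 71 − 1 = 70 = 2 · 5 · 7.
Test candidates g = 2, 3, … against the prime factors q ∈ {2, 5, 7} of φ(71): g is a generator iff g^(70/q) ≢ 1 for every such q.
g = 2: 2^35 ≡ 1 — hits 1, so not a primitive root.
g = 3: 3^35 ≡ 1 — hits 1, so not a primitive root.
g = 4: 4^35 ≡ 1 — hits 1, so not a primitive root.
g = 5: 5^35 ≡ 1 — hits 1, so not a primitive root.
g = 6: 6^35 ≡ 1 — hits 1, so not a primitive root.
g = 7: 7^35 ≡ 70; 7^14 ≡ 54; 7^10 ≡ 45 — none is 1, so 7 is a primitive root.
So 7 is the smallest generator of (Z/71Z)^×.

7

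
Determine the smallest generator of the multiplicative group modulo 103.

5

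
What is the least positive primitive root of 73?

5

φ(73) = 73 − 1 = 72 = 2^3 · 3^2.
g is a primitive root iff g^(72/q) ≢ 1 (mod 73) for each prime q ∈ {2, 3}.
g = 2: 2^36 ≡ 1 — hits 1, so not a primitive root.
g = 3: 3^36 ≡ 1 — hits 1, so not a primitive root.
g = 4: 4^36 ≡ 1 — hits 1, so not a primitive root.
g = 5: 5^36 ≡ 72; 5^24 ≡ 8 — none is 1, so 5 is a primitive root.
So 5 is the smallest generator of (Z/73Z)^×.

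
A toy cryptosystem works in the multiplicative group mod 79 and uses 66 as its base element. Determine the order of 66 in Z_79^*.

The order of 66 must divide φ(79) = 79 − 1 = 78 = 2 · 3 · 13.
Divisors of 78: 1, 2, 3, 6, 13, 26, 39, 78.
Compute 66^d (mod 79) for the divisors d until we hit 1:
66^1 ≡ 66
66^2 ≡ 11
66^3 ≡ 15
66^6 ≡ 67
66^13 ≡ 24
66^26 ≡ 23
66^39 ≡ 78
66^78 ≡ 1
Hence ord(66) = 78.

78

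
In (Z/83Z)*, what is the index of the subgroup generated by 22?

1

The order of 22 must divide φ(83) = 83 − 1 = 82 = 2 · 41.
Divisors of 82: 1, 2, 41, 82.
Test each divisor d:
22^1 ≡ 22 (mod 83)
22^2 ≡ 69 (mod 83)
22^41 ≡ 82 (mod 83)
22^82 ≡ 1 (mod 83) ✓
Thus |⟨22⟩| = ord(22) = 82.
The index is φ(83) / ord(22) = 82 / 82 = 1.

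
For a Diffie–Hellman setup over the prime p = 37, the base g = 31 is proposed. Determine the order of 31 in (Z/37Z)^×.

ord(31) | φ(37) = 37 − 1 = 36 = 2^2 · 3^2.
Divisors of 36: 1, 2, 3, 4, 6, 9, 12, 18, 36.
Check 31^d mod 37 for each divisor in increasing order:
31^1 ≡ 31 (mod 37)
31^2 ≡ 36 (mod 37)
31^3 ≡ 6 (mod 37)
31^4 ≡ 1 (mod 37) ✓
The smallest such exponent is 4, so the order of 31 is 4.

4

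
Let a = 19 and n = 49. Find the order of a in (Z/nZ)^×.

6

ord(19) | φ(49) = φ(7^2) = 7·(7−1) = 42 = 2 · 3 · 7.
Divisors of 42: 1, 2, 3, 6, 7, 14, 21, 42.
Test each divisor d:
19^1 ≡ 19 (mod 49)
19^2 ≡ 18 (mod 49)
19^3 ≡ 48 (mod 49)
19^6 ≡ 1 (mod 49) ✓
Therefore the multiplicative order of 19 modulo 49 is 6.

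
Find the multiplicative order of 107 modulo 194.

96

ord(107) | φ(194) = φ(2)·φ(97) = 1·96 = 96 = 2^5 · 3.
Divisors of 96: 1, 2, 3, 4, 6, 8, 12, 16, 24, 32, 48, 96.
Check 107^d mod 194 for each divisor in increasing order:
107^1 ≡ 107
107^2 ≡ 3
107^3 ≡ 127
107^4 ≡ 9
107^6 ≡ 27
107^8 ≡ 81
107^12 ≡ 147
107^16 ≡ 159
107^24 ≡ 75
107^32 ≡ 61
107^48 ≡ 193
107^96 ≡ 1
So ord_194(107) = 96.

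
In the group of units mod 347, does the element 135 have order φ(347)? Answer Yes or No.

Yes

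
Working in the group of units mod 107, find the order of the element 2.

Since 2 ∈ (Z/107Z)^×, its order divides φ(107) = 107 − 1 = 106 = 2 · 53.
Divisors of 106: 1, 2, 53, 106.
Evaluate successive powers at the divisors of 106:
2^1 ≡ 2 (mod 107)
2^2 ≡ 4 (mod 107)
2^53 ≡ 106 (mod 107)
2^106 ≡ 1 (mod 107) ✓
So ord_107(2) = 106.

106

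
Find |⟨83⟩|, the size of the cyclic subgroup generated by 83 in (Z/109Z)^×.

Since 83 ∈ (Z/109Z)^×, its order divides φ(109) = 109 − 1 = 108 = 2^2 · 3^3.
Divisors of 108: 1, 2, 3, 4, 6, 9, 12, 18, 27, 36, 54, 108.
Check 83^d mod 109 for each divisor in increasing order:
83^1 ≡ 83 (mod 109)
83^2 ≡ 22 (mod 109)
83^3 ≡ 82 (mod 109)
83^4 ≡ 48 (mod 109)
83^6 ≡ 75 (mod 109)
83^9 ≡ 46 (mod 109)
83^12 ≡ 66 (mod 109)
83^18 ≡ 45 (mod 109)
83^27 ≡ 108 (mod 109)
83^36 ≡ 63 (mod 109)
83^54 ≡ 1 (mod 109) ✓
Hence ord(83) = 54.

54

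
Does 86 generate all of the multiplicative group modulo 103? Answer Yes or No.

Yes

φ(103) = 103 − 1 = 102 = 2 · 3 · 17.
86 is a primitive root mod 103 iff 86^(φ(103)/q) ≢ 1 for every prime q | φ(103), i.e. q ∈ {2, 3, 17}.
86^51 ≡ 102 (mod 103)  [q = 2: ≢ 1 ✓]
86^34 ≡ 56 (mod 103)  [q = 3: ≢ 1 ✓]
86^6 ≡ 34 (mod 103)  [q = 17: ≢ 1 ✓]
All checks pass, so 86 has order 102 and is a primitive root modulo 103.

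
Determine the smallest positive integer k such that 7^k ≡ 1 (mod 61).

By Lagrange's theorem, ord_61(7) divides φ(61) = 61 − 1 = 60 = 2^2 · 3 · 5.
Divisors of 60: 1, 2, 3, 4, 5, 6, 10, 12, 15, 20, 30, 60.
Compute 7^d (mod 61) for the divisors d until we hit 1:
7^1 ≡ 7 (mod 61)
7^2 ≡ 49 (mod 61)
7^3 ≡ 38 (mod 61)
7^4 ≡ 22 (mod 61)
7^5 ≡ 32 (mod 61)
7^6 ≡ 41 (mod 61)
7^10 ≡ 48 (mod 61)
7^12 ≡ 34 (mod 61)
7^15 ≡ 11 (mod 61)
7^20 ≡ 47 (mod 61)
7^30 ≡ 60 (mod 61)
7^60 ≡ 1 (mod 61) ✓
Hence ord(7) = 60.

60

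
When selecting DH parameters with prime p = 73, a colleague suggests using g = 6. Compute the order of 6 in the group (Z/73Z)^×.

The order of 6 must divide φ(73) = 73 − 1 = 72 = 2^3 · 3^2.
Divisors of 72: 1, 2, 3, 4, 6, 8, 9, 12, 18, 24, 36, 72.
Evaluate successive powers at the divisors of 72:
6^1 ≡ 6 (mod 73)
6^2 ≡ 36 (mod 73)
6^3 ≡ 70 (mod 73)
6^4 ≡ 55 (mod 73)
6^6 ≡ 9 (mod 73)
6^8 ≡ 32 (mod 73)
6^9 ≡ 46 (mod 73)
6^12 ≡ 8 (mod 73)
6^18 ≡ 72 (mod 73)
6^24 ≡ 64 (mod 73)
6^36 ≡ 1 (mod 73) ✓
So ord_73(6) = 36.

36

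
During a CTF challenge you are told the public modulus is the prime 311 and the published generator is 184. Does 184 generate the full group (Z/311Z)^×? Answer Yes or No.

Yes

φ(311) = 311 − 1 = 310 = 2 · 5 · 31.
184 is a primitive root mod 311 iff 184^(φ(311)/q) ≢ 1 for every prime q | φ(311), i.e. q ∈ {2, 5, 31}.
184^155 ≡ 310 (mod 311)  [q = 2: ≢ 1 ✓]
184^62 ≡ 216 (mod 311)  [q = 5: ≢ 1 ✓]
184^10 ≡ 13 (mod 311)  [q = 31: ≢ 1 ✓]
Every test exponent gives a nontrivial residue, hence 184 generates the full group.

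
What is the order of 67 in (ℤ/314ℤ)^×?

13

ord(67) | φ(314) = φ(2)·φ(157) = 1·156 = 156 = 2^2 · 3 · 13.
Divisors of 156: 1, 2, 3, 4, 6, 12, 13, 26, 39, 52, 78, 156.
Evaluate successive powers at the divisors of 156:
67^1 ≡ 67 (mod 314)
67^2 ≡ 93 (mod 314)
67^3 ≡ 265 (mod 314)
67^4 ≡ 171 (mod 314)
67^6 ≡ 203 (mod 314)
67^12 ≡ 75 (mod 314)
67^13 ≡ 1 (mod 314) ✓
Therefore the multiplicative order of 67 modulo 314 is 13.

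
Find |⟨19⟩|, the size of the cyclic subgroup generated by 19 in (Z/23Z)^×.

22

ord(19) | φ(23) = 23 − 1 = 22 = 2 · 11.
Divisors of 22: 1, 2, 11, 22.
Check 19^d mod 23 for each divisor in increasing order:
19^1 ≡ 19 (mod 23)
19^2 ≡ 16 (mod 23)
19^11 ≡ 22 (mod 23)
19^22 ≡ 1 (mod 23) ✓
Hence ord(19) = 22.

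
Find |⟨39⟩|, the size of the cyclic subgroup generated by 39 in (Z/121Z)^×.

110

Since 39 ∈ (Z/121Z)^×, its order divides φ(121) = φ(11^2) = 11·(11−1) = 110 = 2 · 5 · 11.
Divisors of 110: 1, 2, 5, 10, 11, 22, 55, 110.
Evaluate successive powers at the divisors of 110:
39^1 ≡ 39 (mod 121)
39^2 ≡ 69 (mod 121)
39^5 ≡ 65 (mod 121)
39^10 ≡ 111 (mod 121)
39^11 ≡ 94 (mod 121)
39^22 ≡ 3 (mod 121)
39^55 ≡ 120 (mod 121)
39^110 ≡ 1 (mod 121) ✓
Hence ord(39) = 110.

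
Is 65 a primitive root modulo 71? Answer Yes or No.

φ(71) = 71 − 1 = 70 = 2 · 5 · 7.
Test 65^(70/q) mod 71 for each prime factor q of 70:
65^35 ≡ 70 (mod 71)  [q = 2: ≢ 1 ✓]
65^14 ≡ 5 (mod 71)  [q = 5: ≢ 1 ✓]
65^10 ≡ 20 (mod 71)  [q = 7: ≢ 1 ✓]
Every test exponent gives a nontrivial residue, hence 65 generates the full group.

Yes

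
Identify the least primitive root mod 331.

φ(331) = 331 − 1 = 330 = 2 · 3 · 5 · 11.
g is a primitive root iff g^(330/q) ≢ 1 (mod 331) for each prime q ∈ {2, 3, 5, 11}.
g = 2: 2^165 ≡ 330; 2^110 ≡ 299; 2^66 ≡ 64; 2^30 ≡ 1 — hits 1, so not a primitive root.
g = 3: 3^165 ≡ 330; 3^110 ≡ 299; 3^66 ≡ 64; 3^30 ≡ 270 — none is 1, so 3 is a primitive root.
Hence the least primitive root of 331 is 3.

3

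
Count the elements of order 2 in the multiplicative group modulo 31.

1

φ(31) = 31 − 1 = 30 = 2 · 3 · 5.
In a cyclic group of order 30, there are φ(d) elements of order d for each divisor d of 30, and zero for non-divisors.
2 | 30, and φ(2) = 2 − 1 = 1.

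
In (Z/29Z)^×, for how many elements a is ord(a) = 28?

12

φ(29) = 29 − 1 = 28 = 2^2 · 7.
In a cyclic group of order 28, there are φ(d) elements of order d for each divisor d of 28, and zero for non-divisors.
28 = 2^2 · 7 divides 28, and φ(28) = 12.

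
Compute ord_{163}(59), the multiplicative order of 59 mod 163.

The order of 59 must divide φ(163) = 163 − 1 = 162 = 2 · 3^4.
Divisors of 162: 1, 2, 3, 6, 9, 18, 27, 54, 81, 162.
Evaluate successive powers at the divisors of 162:
59^1 ≡ 59 (mod 163)
59^2 ≡ 58 (mod 163)
59^3 ≡ 162 (mod 163)
59^6 ≡ 1 (mod 163) ✓
So ord_163(59) = 6.

6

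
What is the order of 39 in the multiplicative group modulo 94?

46

Since 39 ∈ (Z/94Z)^×, its order divides φ(94) = φ(2)·φ(47) = 1·46 = 46 = 2 · 23.
Divisors of 46: 1, 2, 23, 46.
Evaluate successive powers at the divisors of 46:
39^1 ≡ 39 (mod 94)
39^2 ≡ 17 (mod 94)
39^23 ≡ 93 (mod 94)
39^46 ≡ 1 (mod 94) ✓
Therefore the multiplicative order of 39 modulo 94 is 46.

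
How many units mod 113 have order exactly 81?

0

φ(113) = 113 − 1 = 112 = 2^4 · 7.
Since (Z/113Z)^× is cyclic of order 112, the number of elements of order d is φ(d) when d | 112 and 0 otherwise.
Here 112 is not a multiple of 81, so there are no elements of order 81.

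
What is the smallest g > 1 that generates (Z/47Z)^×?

φ(47) = 47 − 1 = 46 = 2 · 23.
g is a primitive root iff g^(46/q) ≢ 1 (mod 47) for each prime q ∈ {2, 23}.
g = 2: 2^23 ≡ 1 — hits 1, so not a primitive root.
g = 3: 3^23 ≡ 1 — hits 1, so not a primitive root.
g = 4: 4^23 ≡ 1 — hits 1, so not a primitive root.
g = 5: 5^23 ≡ 46; 5^2 ≡ 25 — none is 1, so 5 is a primitive root.
So 5 is the smallest generator of (Z/47Z)^×.

5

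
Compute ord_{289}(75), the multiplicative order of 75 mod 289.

Since 75 ∈ (Z/289Z)^×, its order divides φ(289) = φ(17^2) = 17·(17−1) = 272 = 2^4 · 17.
Divisors of 272: 1, 2, 4, 8, 16, 17, 34, 68, 136, 272.
Check 75^d mod 289 for each divisor in increasing order:
75^1 ≡ 75 (mod 289)
75^2 ≡ 134 (mod 289)
75^4 ≡ 38 (mod 289)
75^8 ≡ 288 (mod 289)
75^16 ≡ 1 (mod 289) ✓
Hence ord(75) = 16.

16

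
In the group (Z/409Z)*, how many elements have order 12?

φ(409) = 409 − 1 = 408 = 2^3 · 3 · 17.
In a cyclic group of order 408, there are φ(d) elements of order d for each divisor d of 408, and zero for non-divisors.
12 = 2^2 · 3 divides 408, and φ(12) = 4.

4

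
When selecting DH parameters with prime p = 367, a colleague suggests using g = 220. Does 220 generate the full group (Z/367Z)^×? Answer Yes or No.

No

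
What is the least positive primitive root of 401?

3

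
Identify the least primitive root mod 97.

φ(97) = 97 − 1 = 96 = 2^5 · 3.
Test candidates g = 2, 3, … against the prime factors q ∈ {2, 3} of φ(97): g is a generator iff g^(96/q) ≢ 1 for every such q.
g = 2: 2^48 ≡ 1 — hits 1, so not a primitive root.
g = 3: 3^48 ≡ 1 — hits 1, so not a primitive root.
g = 4: 4^48 ≡ 1 — hits 1, so not a primitive root.
g = 5: 5^48 ≡ 96; 5^32 ≡ 35 — none is 1, so 5 is a primitive root.
Hence the least primitive root of 97 is 5.

5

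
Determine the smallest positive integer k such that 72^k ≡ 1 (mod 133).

18

ord(72) | φ(133) = φ(7·19) = (7−1)·(19−1) = 6·18 = 108 = 2^2 · 3^3.
Divisors of 108: 1, 2, 3, 4, 6, 9, 12, 18, 27, 36, 54, 108.
Test each divisor d:
72^1 ≡ 72 (mod 133)
72^2 ≡ 130 (mod 133)
72^3 ≡ 50 (mod 133)
72^4 ≡ 9 (mod 133)
72^6 ≡ 106 (mod 133)
72^9 ≡ 113 (mod 133)
72^12 ≡ 64 (mod 133)
72^18 ≡ 1 (mod 133) ✓
So ord_133(72) = 18.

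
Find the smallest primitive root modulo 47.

5

φ(47) = 47 − 1 = 46 = 2 · 23.
Test candidates g = 2, 3, … against the prime factors q ∈ {2, 23} of φ(47): g is a generator iff g^(46/q) ≢ 1 for every such q.
g = 2: 2^23 ≡ 1 — hits 1, so not a primitive root.
g = 3: 3^23 ≡ 1 — hits 1, so not a primitive root.
g = 4: 4^23 ≡ 1 — hits 1, so not a primitive root.
g = 5: 5^23 ≡ 46; 5^2 ≡ 25 — none is 1, so 5 is a primitive root.
Hence the least primitive root of 47 is 5.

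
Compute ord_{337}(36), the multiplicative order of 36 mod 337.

28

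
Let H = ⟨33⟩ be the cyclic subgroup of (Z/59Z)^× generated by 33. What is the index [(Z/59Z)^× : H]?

1

Since 33 ∈ (Z/59Z)^×, its order divides φ(59) = 59 − 1 = 58 = 2 · 29.
Divisors of 58: 1, 2, 29, 58.
Check 33^d mod 59 for each divisor in increasing order:
33^1 ≡ 33 (mod 59)
33^2 ≡ 27 (mod 59)
33^29 ≡ 58 (mod 59)
33^58 ≡ 1 (mod 59) ✓
The order of 33 is 58, so the subgroup it generates has 58 elements.
The index is φ(59) / ord(33) = 58 / 58 = 1.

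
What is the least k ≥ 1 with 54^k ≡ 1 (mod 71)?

5

By Lagrange's theorem, ord_71(54) divides φ(71) = 71 − 1 = 70 = 2 · 5 · 7.
Divisors of 70: 1, 2, 5, 7, 10, 14, 35, 70.
Evaluate successive powers at the divisors of 70:
54^1 ≡ 54
54^2 ≡ 5
54^5 ≡ 1
Hence ord(54) = 5.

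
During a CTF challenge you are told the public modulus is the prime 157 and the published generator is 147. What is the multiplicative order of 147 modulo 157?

ord(147) | φ(157) = 157 − 1 = 156 = 2^2 · 3 · 13.
Divisors of 156: 1, 2, 3, 4, 6, 12, 13, 26, 39, 52, 78, 156.
Evaluate successive powers at the divisors of 156:
147^1 ≡ 147
147^2 ≡ 100
147^3 ≡ 99
147^4 ≡ 109
147^6 ≡ 67
147^12 ≡ 93
147^13 ≡ 12
147^26 ≡ 144
147^39 ≡ 1
Therefore the multiplicative order of 147 modulo 157 is 39.

39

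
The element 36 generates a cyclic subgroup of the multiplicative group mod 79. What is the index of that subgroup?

By Lagrange's theorem, ord_79(36) divides φ(79) = 79 − 1 = 78 = 2 · 3 · 13.
Divisors of 78: 1, 2, 3, 6, 13, 26, 39, 78.
Compute 36^d (mod 79) for the divisors d until we hit 1:
36^1 ≡ 36 (mod 79)
36^2 ≡ 32 (mod 79)
36^3 ≡ 46 (mod 79)
36^6 ≡ 62 (mod 79)
36^13 ≡ 55 (mod 79)
36^26 ≡ 23 (mod 79)
36^39 ≡ 1 (mod 79) ✓
So ord_79(36) = 39, hence |⟨36⟩| = 39.
The index is φ(79) / ord(36) = 78 / 39 = 2.

2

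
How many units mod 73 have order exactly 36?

12

φ(73) = 73 − 1 = 72 = 2^3 · 3^2.
Since (Z/73Z)^× is cyclic of order 72, the number of elements of order d is φ(d) when d | 72 and 0 otherwise.
36 = 2^2 · 3^2 divides 72, and φ(36) = 12.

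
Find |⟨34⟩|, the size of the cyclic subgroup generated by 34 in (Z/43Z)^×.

The order of 34 must divide φ(43) = 43 − 1 = 42 = 2 · 3 · 7.
Divisors of 42: 1, 2, 3, 6, 7, 14, 21, 42.
Test each divisor d:
34^1 ≡ 34
34^2 ≡ 38
34^3 ≡ 2
34^6 ≡ 4
34^7 ≡ 7
34^14 ≡ 6
34^21 ≡ 42
34^42 ≡ 1
Therefore the multiplicative order of 34 modulo 43 is 42.

42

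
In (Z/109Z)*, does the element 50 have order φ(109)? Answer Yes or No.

φ(109) = 109 − 1 = 108 = 2^2 · 3^3.
50 is a primitive root mod 109 iff 50^(φ(109)/q) ≢ 1 for every prime q | φ(109), i.e. q ∈ {2, 3}.
50^54 ≡ 108 (mod 109)  [q = 2: ≢ 1 ✓]
50^36 ≡ 45 (mod 109)  [q = 3: ≢ 1 ✓]
All checks pass, so 50 has order 108 and is a primitive root modulo 109.

Yes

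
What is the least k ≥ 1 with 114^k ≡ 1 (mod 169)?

78

ord(114) | φ(169) = φ(13^2) = 13·(13−1) = 156 = 2^2 · 3 · 13.
Divisors of 156: 1, 2, 3, 4, 6, 12, 13, 26, 39, 52, 78, 156.
Evaluate successive powers at the divisors of 156:
114^1 ≡ 114 (mod 169)
114^2 ≡ 152 (mod 169)
114^3 ≡ 90 (mod 169)
114^4 ≡ 120 (mod 169)
114^6 ≡ 157 (mod 169)
114^12 ≡ 144 (mod 169)
114^13 ≡ 23 (mod 169)
114^26 ≡ 22 (mod 169)
114^39 ≡ 168 (mod 169)
114^52 ≡ 146 (mod 169)
114^78 ≡ 1 (mod 169) ✓
Hence ord(114) = 78.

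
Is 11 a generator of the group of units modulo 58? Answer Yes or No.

φ(58) = φ(2)·φ(29) = 1·28 = 28 = 2^2 · 7.
Test 11^(28/q) mod 58 for each prime factor q of 28:
11^14 ≡ 57 (mod 58)  [q = 2: ≢ 1 ✓]
11^4 ≡ 25 (mod 58)  [q = 7: ≢ 1 ✓]
None equal 1, so ord_58(11) = 28: 11 is a primitive root.

Yes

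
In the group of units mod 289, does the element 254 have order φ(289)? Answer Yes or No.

No

φ(289) = φ(17^2) = 17·(17−1) = 272 = 2^4 · 17.
It suffices to check that the order of 254 is not a proper divisor of 272: compute 254^(272/q) for q ∈ {2, 17}.
254^136 ≡ 1 (mod 289)  [q = 2: ≡ 1 ✗]
254^16 ≡ 256 (mod 289)  [q = 17: ≢ 1 ✓]
254^136 ≡ 1 shows ord(254) | 136, strictly less than φ(289); not a primitive root.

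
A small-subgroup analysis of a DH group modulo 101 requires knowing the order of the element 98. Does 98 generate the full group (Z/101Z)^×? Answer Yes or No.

Yes

φ(101) = 101 − 1 = 100 = 2^2 · 5^2.
Test 98^(100/q) mod 101 for each prime factor q of 100:
98^50 ≡ 100 (mod 101)  [q = 2: ≢ 1 ✓]
98^20 ≡ 84 (mod 101)  [q = 5: ≢ 1 ✓]
Every test exponent gives a nontrivial residue, hence 98 generates the full group.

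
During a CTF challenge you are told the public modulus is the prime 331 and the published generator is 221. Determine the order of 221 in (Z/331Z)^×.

330

By Lagrange's theorem, ord_331(221) divides φ(331) = 331 − 1 = 330 = 2 · 3 · 5 · 11.
Divisors of 330: 1, 2, 3, 5, 6, 10, 11, 15, 22, 30, 33, 55, 66, 110, 165, 330.
Check 221^d mod 331 for each divisor in increasing order:
221^1 ≡ 221 (mod 331)
221^2 ≡ 184 (mod 331)
221^3 ≡ 282 (mod 331)
221^5 ≡ 252 (mod 331)
221^6 ≡ 84 (mod 331)
221^10 ≡ 283 (mod 331)
221^11 ≡ 315 (mod 331)
221^15 ≡ 151 (mod 331)
221^22 ≡ 256 (mod 331)
221^30 ≡ 293 (mod 331)
221^33 ≡ 207 (mod 331)
221^55 ≡ 32 (mod 331)
221^66 ≡ 150 (mod 331)
221^110 ≡ 31 (mod 331)
221^165 ≡ 330 (mod 331)
221^330 ≡ 1 (mod 331) ✓
So ord_331(221) = 330.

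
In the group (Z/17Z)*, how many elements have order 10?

φ(17) = 17 − 1 = 16 = 2^4.
(Z/17Z)^× is cyclic (|G| = 16); a cyclic group of order m has exactly φ(d) elements of each order d | m, and none otherwise.
Here 16 is not a multiple of 10, so there are no elements of order 10.

0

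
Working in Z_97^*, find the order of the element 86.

By Lagrange's theorem, ord_97(86) divides φ(97) = 97 − 1 = 96 = 2^5 · 3.
Divisors of 96: 1, 2, 3, 4, 6, 8, 12, 16, 24, 32, 48, 96.
Test each divisor d:
86^1 ≡ 86 (mod 97)
86^2 ≡ 24 (mod 97)
86^3 ≡ 27 (mod 97)
86^4 ≡ 91 (mod 97)
86^6 ≡ 50 (mod 97)
86^8 ≡ 36 (mod 97)
86^12 ≡ 75 (mod 97)
86^16 ≡ 35 (mod 97)
86^24 ≡ 96 (mod 97)
86^32 ≡ 61 (mod 97)
86^48 ≡ 1 (mod 97) ✓
The smallest such exponent is 48, so the order of 86 is 48.

48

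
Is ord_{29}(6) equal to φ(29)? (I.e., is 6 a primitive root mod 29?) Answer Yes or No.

φ(29) = 29 − 1 = 28 = 2^2 · 7.
6 is a primitive root mod 29 iff 6^(φ(29)/q) ≢ 1 for every prime q | φ(29), i.e. q ∈ {2, 7}.
6^14 ≡ 1 (mod 29)  [q = 2: ≡ 1 ✗]
6^4 ≡ 20 (mod 29)  [q = 7: ≢ 1 ✓]
The check at q = 2 fails, so 6 generates a proper subgroup.

No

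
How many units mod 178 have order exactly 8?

4

φ(178) = φ(2)·φ(89) = 1·88 = 88 = 2^3 · 11.
In a cyclic group of order 88, there are φ(d) elements of order d for each divisor d of 88, and zero for non-divisors.
8 = 2^3 divides 88, and φ(8) = 4.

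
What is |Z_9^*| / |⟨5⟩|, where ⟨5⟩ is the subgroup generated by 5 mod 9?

The order of 5 must divide φ(9) = φ(3^2) = 3·(3−1) = 6 = 2 · 3.
Divisors of 6: 1, 2, 3, 6.
Test each divisor d:
5^1 ≡ 5 (mod 9)
5^2 ≡ 7 (mod 9)
5^3 ≡ 8 (mod 9)
5^6 ≡ 1 (mod 9) ✓
The order of 5 is 6, so the subgroup it generates has 6 elements.
[(Z/9Z)^× : ⟨5⟩] = 6/6 = 1.

1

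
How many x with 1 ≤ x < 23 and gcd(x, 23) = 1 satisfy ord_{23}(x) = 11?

10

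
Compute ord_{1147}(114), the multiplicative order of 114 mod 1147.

By Lagrange's theorem, ord_1147(114) divides φ(1147) = φ(31·37) = (31−1)·(37−1) = 30·36 = 1080 = 2^3 · 3^3 · 5.
Divisors of 1080: 1, 2, 3, 4, 5, 6, 8, 9, 10, 12, 15, 18, 20, 24, 27, 30, 36, 40, 45, 54, 60, 72, 90, 108, 120, 135, 180, 216, 270, 360, 540, 1080.
Test each divisor d:
114^1 ≡ 114
114^2 ≡ 379
114^3 ≡ 767
114^4 ≡ 266
114^5 ≡ 502
114^6 ≡ 1025
114^8 ≡ 789
114^9 ≡ 480
114^10 ≡ 811
114^12 ≡ 1120
114^15 ≡ 1084
114^18 ≡ 1000
114^20 ≡ 490
114^24 ≡ 729
114^27 ≡ 554
114^30 ≡ 528
114^36 ≡ 963
114^40 ≡ 377
114^45 ≡ 1146
114^54 ≡ 667
114^60 ≡ 63
114^72 ≡ 593
114^90 ≡ 1
The smallest such exponent is 90, so the order of 114 is 90.

90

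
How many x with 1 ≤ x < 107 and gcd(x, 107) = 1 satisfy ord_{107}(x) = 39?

φ(107) = 107 − 1 = 106 = 2 · 53.
In a cyclic group of order 106, there are φ(d) elements of order d for each divisor d of 106, and zero for non-divisors.
Since 39 ∤ 106, the count is 0.

0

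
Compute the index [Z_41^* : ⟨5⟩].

ord(5) | φ(41) = 41 − 1 = 40 = 2^3 · 5.
Divisors of 40: 1, 2, 4, 5, 8, 10, 20, 40.
Compute 5^d (mod 41) for the divisors d until we hit 1:
5^1 ≡ 5 (mod 41)
5^2 ≡ 25 (mod 41)
5^4 ≡ 10 (mod 41)
5^5 ≡ 9 (mod 41)
5^8 ≡ 18 (mod 41)
5^10 ≡ 40 (mod 41)
5^20 ≡ 1 (mod 41) ✓
The order of 5 is 20, so the subgroup it generates has 20 elements.
The index is φ(41) / ord(5) = 40 / 20 = 2.

2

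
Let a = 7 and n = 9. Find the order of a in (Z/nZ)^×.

3

ord(7) | φ(9) = φ(3^2) = 3·(3−1) = 6 = 2 · 3.
Divisors of 6: 1, 2, 3, 6.
Check 7^d mod 9 for each divisor in increasing order:
7^1 ≡ 7
7^2 ≡ 4
7^3 ≡ 1
So ord_9(7) = 3.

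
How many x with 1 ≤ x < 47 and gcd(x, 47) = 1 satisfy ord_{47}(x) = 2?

φ(47) = 47 − 1 = 46 = 2 · 23.
(Z/47Z)^× is cyclic (|G| = 46); a cyclic group of order m has exactly φ(d) elements of each order d | m, and none otherwise.
2 | 46, and φ(2) = 2 − 1 = 1.

1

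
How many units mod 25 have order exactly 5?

4

φ(25) = φ(5^2) = 5·(5−1) = 20 = 2^2 · 5.
(Z/25Z)^× is cyclic (|G| = 20); a cyclic group of order m has exactly φ(d) elements of each order d | m, and none otherwise.
5 | 20, and φ(5) = 5 − 1 = 4.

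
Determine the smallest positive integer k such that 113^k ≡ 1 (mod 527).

240

By Lagrange's theorem, ord_527(113) divides φ(527) = φ(17·31) = (17−1)·(31−1) = 16·30 = 480 = 2^5 · 3 · 5.
Divisors of 480: 1, 2, 3, 4, 5, 6, 8, 10, 12, 15, 16, 20, 24, 30, 32, 40, 48, 60, 80, 96, 120, 160, 240, 480.
Check 113^d mod 527 for each divisor in increasing order:
113^1 ≡ 113
113^2 ≡ 121
113^3 ≡ 498
113^4 ≡ 412
113^5 ≡ 180
113^6 ≡ 314
113^8 ≡ 50
113^10 ≡ 253
113^12 ≡ 47
113^15 ≡ 218
113^16 ≡ 392
113^20 ≡ 242
113^24 ≡ 101
113^30 ≡ 94
113^32 ≡ 307
113^40 ≡ 67
113^48 ≡ 188
113^60 ≡ 404
113^80 ≡ 273
113^96 ≡ 35
113^120 ≡ 373
113^160 ≡ 222
113^240 ≡ 1
So ord_527(113) = 240.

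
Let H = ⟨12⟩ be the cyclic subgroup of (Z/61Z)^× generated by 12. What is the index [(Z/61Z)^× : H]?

ord(12) | φ(61) = 61 − 1 = 60 = 2^2 · 3 · 5.
Divisors of 60: 1, 2, 3, 4, 5, 6, 10, 12, 15, 20, 30, 60.
Check 12^d mod 61 for each divisor in increasing order:
12^1 ≡ 12 (mod 61)
12^2 ≡ 22 (mod 61)
12^3 ≡ 20 (mod 61)
12^4 ≡ 57 (mod 61)
12^5 ≡ 13 (mod 61)
12^6 ≡ 34 (mod 61)
12^10 ≡ 47 (mod 61)
12^12 ≡ 58 (mod 61)
12^15 ≡ 1 (mod 61) ✓
The order of 12 is 15, so the subgroup it generates has 15 elements.
The index is φ(61) / ord(12) = 60 / 15 = 4.

4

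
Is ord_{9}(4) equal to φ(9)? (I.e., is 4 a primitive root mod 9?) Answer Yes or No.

No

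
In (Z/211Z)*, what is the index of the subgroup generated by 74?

7

ord(74) | φ(211) = 211 − 1 = 210 = 2 · 3 · 5 · 7.
Divisors of 210: 1, 2, 3, 5, 6, 7, 10, 14, 15, 21, 30, 35, 42, 70, 105, 210.
Check 74^d mod 211 for each divisor in increasing order:
74^1 ≡ 74
74^2 ≡ 201
74^3 ≡ 104
74^5 ≡ 15
74^6 ≡ 55
74^7 ≡ 61
74^10 ≡ 14
74^14 ≡ 134
74^15 ≡ 210
74^21 ≡ 156
74^30 ≡ 1
The order of 74 is 30, so the subgroup it generates has 30 elements.
The index is φ(211) / ord(74) = 210 / 30 = 7.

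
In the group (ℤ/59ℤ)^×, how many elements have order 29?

φ(59) = 59 − 1 = 58 = 2 · 29.
Since (Z/59Z)^× is cyclic of order 58, the number of elements of order d is φ(d) when d | 58 and 0 otherwise.
29 | 58, and φ(29) = 29 − 1 = 28.

28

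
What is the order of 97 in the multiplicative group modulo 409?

By Lagrange's theorem, ord_409(97) divides φ(409) = 409 − 1 = 408 = 2^3 · 3 · 17.
Divisors of 408: 1, 2, 3, 4, 6, 8, 12, 17, 24, 34, 51, 68, 102, 136, 204, 408.
Test each divisor d:
97^1 ≡ 97 (mod 409)
97^2 ≡ 2 (mod 409)
97^3 ≡ 194 (mod 409)
97^4 ≡ 4 (mod 409)
97^6 ≡ 8 (mod 409)
97^8 ≡ 16 (mod 409)
97^12 ≡ 64 (mod 409)
97^17 ≡ 292 (mod 409)
97^24 ≡ 6 (mod 409)
97^34 ≡ 192 (mod 409)
97^51 ≡ 31 (mod 409)
97^68 ≡ 54 (mod 409)
97^102 ≡ 143 (mod 409)
97^136 ≡ 53 (mod 409)
97^204 ≡ 408 (mod 409)
97^408 ≡ 1 (mod 409) ✓
Therefore the multiplicative order of 97 modulo 409 is 408.

408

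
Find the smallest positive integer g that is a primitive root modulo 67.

2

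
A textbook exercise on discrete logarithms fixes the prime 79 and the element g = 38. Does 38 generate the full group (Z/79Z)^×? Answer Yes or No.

No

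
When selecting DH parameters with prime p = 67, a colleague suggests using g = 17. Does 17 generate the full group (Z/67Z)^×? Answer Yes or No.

φ(67) = 67 − 1 = 66 = 2 · 3 · 11.
It suffices to check that the order of 17 is not a proper divisor of 66: compute 17^(66/q) for q ∈ {2, 3, 11}.
17^33 ≡ 1 (mod 67)  [q = 2: ≡ 1 ✗]
17^22 ≡ 37 (mod 67)  [q = 3: ≢ 1 ✓]
17^6 ≡ 15 (mod 67)  [q = 11: ≢ 1 ✓]
The check at q = 2 fails, so 17 generates a proper subgroup.

No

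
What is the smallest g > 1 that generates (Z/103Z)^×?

5

φ(103) = 103 − 1 = 102 = 2 · 3 · 17.
Test candidates g = 2, 3, … against the prime factors q ∈ {2, 3, 17} of φ(103): g is a generator iff g^(102/q) ≢ 1 for every such q.
g = 2: 2^51 ≡ 1 — hits 1, so not a primitive root.
g = 3: 3^51 ≡ 102; 3^34 ≡ 1 — hits 1, so not a primitive root.
g = 4: 4^51 ≡ 1 — hits 1, so not a primitive root.
g = 5: 5^51 ≡ 102; 5^34 ≡ 56; 5^6 ≡ 72 — none is 1, so 5 is a primitive root.
Hence the least primitive root of 103 is 5.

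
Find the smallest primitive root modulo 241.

7

φ(241) = 241 − 1 = 240 = 2^4 · 3 · 5.
Test candidates g = 2, 3, … against the prime factors q ∈ {2, 3, 5} of φ(241): g is a generator iff g^(240/q) ≢ 1 for every such q.
g = 2: 2^120 ≡ 1 — hits 1, so not a primitive root.
g = 3: 3^120 ≡ 1 — hits 1, so not a primitive root.
g = 4: 4^120 ≡ 1 — hits 1, so not a primitive root.
g = 5: 5^120 ≡ 1 — hits 1, so not a primitive root.
g = 6: 6^120 ≡ 1 — hits 1, so not a primitive root.
g = 7: 7^120 ≡ 240; 7^80 ≡ 15; 7^48 ≡ 91 — none is 1, so 7 is a primitive root.
So 7 is the smallest generator of (Z/241Z)^×.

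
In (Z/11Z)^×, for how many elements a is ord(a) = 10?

4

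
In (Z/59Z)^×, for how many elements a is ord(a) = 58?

28

φ(59) = 59 − 1 = 58 = 2 · 29.
Since (Z/59Z)^× is cyclic of order 58, the number of elements of order d is φ(d) when d | 58 and 0 otherwise.
58 = 2 · 29 divides 58, and φ(58) = 28.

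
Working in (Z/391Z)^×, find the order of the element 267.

ord(267) | φ(391) = φ(17·23) = (17−1)·(23−1) = 16·22 = 352 = 2^5 · 11.
Divisors of 352: 1, 2, 4, 8, 11, 16, 22, 32, 44, 88, 176, 352.
Evaluate successive powers at the divisors of 352:
267^1 ≡ 267 (mod 391)
267^2 ≡ 127 (mod 391)
267^4 ≡ 98 (mod 391)
267^8 ≡ 220 (mod 391)
267^11 ≡ 91 (mod 391)
267^16 ≡ 307 (mod 391)
267^22 ≡ 70 (mod 391)
267^32 ≡ 18 (mod 391)
267^44 ≡ 208 (mod 391)
267^88 ≡ 254 (mod 391)
267^176 ≡ 1 (mod 391) ✓
The smallest such exponent is 176, so the order of 267 is 176.

176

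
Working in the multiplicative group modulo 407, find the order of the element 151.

90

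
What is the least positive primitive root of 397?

φ(397) = 397 − 1 = 396 = 2^2 · 3^2 · 11.
g is a primitive root iff g^(396/q) ≢ 1 (mod 397) for each prime q ∈ {2, 3, 11}.
g = 2: 2^198 ≡ 396; 2^132 ≡ 1 — hits 1, so not a primitive root.
g = 3: 3^198 ≡ 1 — hits 1, so not a primitive root.
g = 4: 4^198 ≡ 1 — hits 1, so not a primitive root.
g = 5: 5^198 ≡ 396; 5^132 ≡ 362; 5^36 ≡ 290 — none is 1, so 5 is a primitive root.
Hence the least primitive root of 397 is 5.

5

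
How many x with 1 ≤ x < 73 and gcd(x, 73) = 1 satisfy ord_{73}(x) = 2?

1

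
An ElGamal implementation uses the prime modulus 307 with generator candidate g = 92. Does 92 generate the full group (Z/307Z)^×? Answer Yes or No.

φ(307) = 307 − 1 = 306 = 2 · 3^2 · 17.
An element g generates (Z/307Z)^× iff g^(306/q) ≢ 1 (mod 307) for each prime q ∈ {2, 3, 17}.
92^153 ≡ 306 (mod 307)  [q = 2: ≢ 1 ✓]
92^102 ≡ 17 (mod 307)  [q = 3: ≢ 1 ✓]
92^18 ≡ 273 (mod 307)  [q = 17: ≢ 1 ✓]
None equal 1, so ord_307(92) = 306: 92 is a primitive root.

Yes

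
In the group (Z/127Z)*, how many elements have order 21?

12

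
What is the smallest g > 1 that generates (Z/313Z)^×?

10

φ(313) = 313 − 1 = 312 = 2^3 · 3 · 13.
g is a primitive root iff g^(312/q) ≢ 1 (mod 313) for each prime q ∈ {2, 3, 13}.
g = 2: 2^156 ≡ 1 — hits 1, so not a primitive root.
g = 3: 3^156 ≡ 1 — hits 1, so not a primitive root.
g = 4: 4^156 ≡ 1 — hits 1, so not a primitive root.
g = 5: 5^156 ≡ 312; 5^104 ≡ 1 — hits 1, so not a primitive root.
g = 6: 6^156 ≡ 1 — hits 1, so not a primitive root.
g = 7: 7^156 ≡ 312; 7^104 ≡ 1 — hits 1, so not a primitive root.
g = 8: 8^156 ≡ 1 — hits 1, so not a primitive root.
g = 9: 9^156 ≡ 1 — hits 1, so not a primitive root.
g = 10: 10^156 ≡ 312; 10^104 ≡ 214; 10^24 ≡ 103 — none is 1, so 10 is a primitive root.
So 10 is the smallest generator of (Z/313Z)^×.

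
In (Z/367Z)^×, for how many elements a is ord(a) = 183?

φ(367) = 367 − 1 = 366 = 2 · 3 · 61.
In a cyclic group of order 366, there are φ(d) elements of order d for each divisor d of 366, and zero for non-divisors.
183 = 3 · 61 divides 366, and φ(183) = 120.

120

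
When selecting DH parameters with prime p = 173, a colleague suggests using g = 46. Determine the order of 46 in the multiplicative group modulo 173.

The order of 46 must divide φ(173) = 173 − 1 = 172 = 2^2 · 43.
Divisors of 172: 1, 2, 4, 43, 86, 172.
Compute 46^d (mod 173) for the divisors d until we hit 1:
46^1 ≡ 46 (mod 173)
46^2 ≡ 40 (mod 173)
46^4 ≡ 43 (mod 173)
46^43 ≡ 80 (mod 173)
46^86 ≡ 172 (mod 173)
46^172 ≡ 1 (mod 173) ✓
Therefore the multiplicative order of 46 modulo 173 is 172.

172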